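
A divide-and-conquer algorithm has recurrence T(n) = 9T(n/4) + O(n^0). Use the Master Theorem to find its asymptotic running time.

Master Theorem for T(n) = 9T(n/4) + O(n^0):

a = 9, b = 4, c = 0
log_b(a) = log_4(9) = 1.5850

Case 1: c = 0 < log_4(9) = 1.5850
T(n) = O(n^(log_4 9))

For T(n) = 9T(n/4) + O(n^0): log_4(9) = 1.5850. This is Case 1 of the Master Theorem (c < log_b(a), work dominated by leaves), giving O(n^(log_4 9)).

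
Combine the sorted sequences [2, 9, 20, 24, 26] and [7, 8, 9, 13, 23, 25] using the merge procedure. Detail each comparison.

Merging process:

Compare 2 vs 7: take 2 from left. Merged: [2]
Compare 9 vs 7: take 7 from right. Merged: [2, 7]
Compare 9 vs 8: take 8 from right. Merged: [2, 7, 8]
Compare 9 vs 9: take 9 from left. Merged: [2, 7, 8, 9]
Compare 20 vs 9: take 9 from right. Merged: [2, 7, 8, 9, 9]
Compare 20 vs 13: take 13 from right. Merged: [2, 7, 8, 9, 9, 13]
Compare 20 vs 23: take 20 from left. Merged: [2, 7, 8, 9, 9, 13, 20]
Compare 24 vs 23: take 23 from right. Merged: [2, 7, 8, 9, 9, 13, 20, 23]
Compare 24 vs 25: take 24 from left. Merged: [2, 7, 8, 9, 9, 13, 20, 23, 24]
Compare 26 vs 25: take 25 from right. Merged: [2, 7, 8, 9, 9, 13, 20, 23, 24, 25]
Append remaining from left: [26]. Merged: [2, 7, 8, 9, 9, 13, 20, 23, 24, 25, 26]

Final merged array: [2, 7, 8, 9, 9, 13, 20, 23, 24, 25, 26]
Total comparisons: 10

The merged array is [2, 7, 8, 9, 9, 13, 20, 23, 24, 25, 26], requiring 10 comparisons. The merge step runs in O(n) time where n is the total number of elements.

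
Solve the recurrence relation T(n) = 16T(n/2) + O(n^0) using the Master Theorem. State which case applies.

Master Theorem for T(n) = 16T(n/2) + O(n^0):

a = 16, b = 2, c = 0
log_b(a) = log_2(16) = 4.0000

Case 1: c = 0 < log_2(16) = 4.0000
T(n) = O(n^(log_2 16)) = O(n^4)

For T(n) = 16T(n/2) + O(n^0): log_2(16) = 4.0000. This is Case 1 of the Master Theorem (c < log_b(a), work dominated by leaves), giving O(n^4).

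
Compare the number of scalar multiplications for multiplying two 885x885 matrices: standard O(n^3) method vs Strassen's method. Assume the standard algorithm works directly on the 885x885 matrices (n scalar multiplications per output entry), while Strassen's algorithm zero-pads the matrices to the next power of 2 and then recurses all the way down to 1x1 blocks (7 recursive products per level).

Matrix multiplication for 885x885 matrices:

Strassen's algorithm requires power-of-2 dimensions. Pad 885x885 to 1024x1024 (next power of 2).

Standard algorithm: 885^3 = 693154125 multiplications
Strassen's algorithm: 7^(log2(1024)) = 7^10 = 282475249 multiplications
Savings: 693154125 - 282475249 = 410678876 multiplications

Standard: 693154125 multiplications (885^3). Strassen: 282475249 multiplications (7^10, after padding to 1024x1024). Strassen reduces 8 recursive multiplications to 7 at each level.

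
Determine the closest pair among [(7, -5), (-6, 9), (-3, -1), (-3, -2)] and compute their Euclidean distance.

Computing all pairwise distances among 4 points:

d((7, -5), (-6, 9)) = 19.105
d((7, -5), (-3, -1)) = 10.7703
d((7, -5), (-3, -2)) = 10.4403
d((-6, 9), (-3, -1)) = 10.4403
d((-6, 9), (-3, -2)) = 11.4018
d((-3, -1), (-3, -2)) = 1.0 <-- minimum

Closest pair: (-3, -1) and (-3, -2) with distance 1.0

The closest pair is (-3, -1) and (-3, -2) with Euclidean distance 1.0. For 4 points, brute-force pairwise comparison is shown above. For large n, the divide-and-conquer algorithm (sort by x, recurse on halves, check the dividing strip) achieves O(n log n).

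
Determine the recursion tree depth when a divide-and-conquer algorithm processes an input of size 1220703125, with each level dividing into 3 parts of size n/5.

For divide and conquer with division factor 5:

Problem sizes at each level:
Level 0: 1220703125
Level 1: 244140625
Level 2: 48828125
Level 3: 9765625
Level 4: 1953125
Level 5: 390625
Level 6: 78125
Level 7: 15625
Level 8: 3125
Level 9: 625
Level 10: 125
Level 11: 25
Level 12: 5
Level 13: 1

The root is level 0 and the size-1 base case is level 13 (the tree spans levels 0 through 13, i.e. 14 levels counting the root), so the depth is the number of divisions: log_5(1220703125) = 13

The recursion tree depth is log_5(1220703125) = 13. At each level, the problem size is divided by 5, so it takes 13 divisions to reduce to a base case of size 1. The algorithm makes 3 recursive calls at each level.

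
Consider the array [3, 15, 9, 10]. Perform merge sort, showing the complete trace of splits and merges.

Merge sort trace:

Split: [3, 15, 9, 10] -> [3, 15] and [9, 10]
  Split: [3, 15] -> [3] and [15]
  Merge: [3] + [15] -> [3, 15]
  Split: [9, 10] -> [9] and [10]
  Merge: [9] + [10] -> [9, 10]
Merge: [3, 15] + [9, 10] -> [3, 9, 10, 15]

Final sorted array: [3, 9, 10, 15]

The merge sort proceeds by recursively splitting the array and merging sorted halves.
After all merges, the sorted array is [3, 9, 10, 15].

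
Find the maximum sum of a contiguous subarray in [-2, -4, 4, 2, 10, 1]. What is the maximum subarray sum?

Using Kadane's algorithm on [-2, -4, 4, 2, 10, 1]:

Scanning through the array:
Position 1 (value -4): max_ending_here = -4, max_so_far = -2
Position 2 (value 4): max_ending_here = 4, max_so_far = 4
Position 3 (value 2): max_ending_here = 6, max_so_far = 6
Position 4 (value 10): max_ending_here = 16, max_so_far = 16
Position 5 (value 1): max_ending_here = 17, max_so_far = 17

Maximum subarray: [4, 2, 10, 1]
Maximum sum: 17

The maximum subarray is [4, 2, 10, 1] with sum 17. This subarray runs from index 2 to index 5.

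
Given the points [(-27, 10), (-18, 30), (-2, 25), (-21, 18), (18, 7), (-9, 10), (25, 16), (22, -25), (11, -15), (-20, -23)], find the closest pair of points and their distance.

Computing all pairwise distances among 10 points:

d((-27, 10), (-18, 30)) = 21.9317
d((-27, 10), (-2, 25)) = 29.1548
d((-27, 10), (-21, 18)) = 10.0 <-- minimum
d((-27, 10), (18, 7)) = 45.0999
d((-27, 10), (-9, 10)) = 18.0
d((-27, 10), (25, 16)) = 52.345
d((-27, 10), (22, -25)) = 60.2163
d((-27, 10), (11, -15)) = 45.4863
d((-27, 10), (-20, -23)) = 33.7343
d((-18, 30), (-2, 25)) = 16.7631
d((-18, 30), (-21, 18)) = 12.3693
d((-18, 30), (18, 7)) = 42.72
d((-18, 30), (-9, 10)) = 21.9317
d((-18, 30), (25, 16)) = 45.2217
d((-18, 30), (22, -25)) = 68.0074
d((-18, 30), (11, -15)) = 53.535
d((-18, 30), (-20, -23)) = 53.0377
d((-2, 25), (-21, 18)) = 20.2485
d((-2, 25), (18, 7)) = 26.9072
d((-2, 25), (-9, 10)) = 16.5529
d((-2, 25), (25, 16)) = 28.4605
d((-2, 25), (22, -25)) = 55.4617
d((-2, 25), (11, -15)) = 42.0595
d((-2, 25), (-20, -23)) = 51.264
d((-21, 18), (18, 7)) = 40.5216
d((-21, 18), (-9, 10)) = 14.4222
d((-21, 18), (25, 16)) = 46.0435
d((-21, 18), (22, -25)) = 60.8112
d((-21, 18), (11, -15)) = 45.9674
d((-21, 18), (-20, -23)) = 41.0122
d((18, 7), (-9, 10)) = 27.1662
d((18, 7), (25, 16)) = 11.4018
d((18, 7), (22, -25)) = 32.249
d((18, 7), (11, -15)) = 23.0868
d((18, 7), (-20, -23)) = 48.4149
d((-9, 10), (25, 16)) = 34.5254
d((-9, 10), (22, -25)) = 46.7547
d((-9, 10), (11, -15)) = 32.0156
d((-9, 10), (-20, -23)) = 34.7851
d((25, 16), (22, -25)) = 41.1096
d((25, 16), (11, -15)) = 34.0147
d((25, 16), (-20, -23)) = 59.5483
d((22, -25), (11, -15)) = 14.8661
d((22, -25), (-20, -23)) = 42.0476
d((11, -15), (-20, -23)) = 32.0156

Closest pair: (-27, 10) and (-21, 18) with distance 10.0

The closest pair is (-27, 10) and (-21, 18) with Euclidean distance 10.0. For 10 points, brute-force pairwise comparison is shown above. For large n, the divide-and-conquer algorithm (sort by x, recurse on halves, check the dividing strip) achieves O(n log n).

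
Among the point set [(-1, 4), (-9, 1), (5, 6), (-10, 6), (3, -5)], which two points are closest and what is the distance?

Computing all pairwise distances among 5 points:

d((-1, 4), (-9, 1)) = 8.544
d((-1, 4), (5, 6)) = 6.3246
d((-1, 4), (-10, 6)) = 9.2195
d((-1, 4), (3, -5)) = 9.8489
d((-9, 1), (5, 6)) = 14.8661
d((-9, 1), (-10, 6)) = 5.099 <-- minimum
d((-9, 1), (3, -5)) = 13.4164
d((5, 6), (-10, 6)) = 15.0
d((5, 6), (3, -5)) = 11.1803
d((-10, 6), (3, -5)) = 17.0294

Closest pair: (-9, 1) and (-10, 6) with distance 5.099

The closest pair is (-9, 1) and (-10, 6) with Euclidean distance 5.099. For 5 points, brute-force pairwise comparison is shown above. For large n, the divide-and-conquer algorithm (sort by x, recurse on halves, check the dividing strip) achieves O(n log n).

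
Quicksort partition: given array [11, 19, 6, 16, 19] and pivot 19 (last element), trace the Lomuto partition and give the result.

Lomuto partition with pivot = 19:

Initial array: [11, 19, 6, 16, 19]

arr[0]=11 <= 19: swap with position 0, array becomes [11, 19, 6, 16, 19]
arr[1]=19 <= 19: swap with position 1, array becomes [11, 19, 6, 16, 19]
arr[2]=6 <= 19: swap with position 2, array becomes [11, 19, 6, 16, 19]
arr[3]=16 <= 19: swap with position 3, array becomes [11, 19, 6, 16, 19]

Place pivot at position 4: [11, 19, 6, 16, 19]
Pivot position: 4

After partitioning with pivot 19, the array becomes [11, 19, 6, 16, 19]. The pivot is placed at index 4. All elements to the left of the pivot are <= 19, and all elements to the right are > 19.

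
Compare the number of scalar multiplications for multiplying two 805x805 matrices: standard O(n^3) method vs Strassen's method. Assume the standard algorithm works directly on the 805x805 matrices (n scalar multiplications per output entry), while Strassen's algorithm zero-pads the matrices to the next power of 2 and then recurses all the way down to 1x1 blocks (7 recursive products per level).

Matrix multiplication for 805x805 matrices:

Strassen's algorithm requires power-of-2 dimensions. Pad 805x805 to 1024x1024 (next power of 2).

Standard algorithm: 805^3 = 521660125 multiplications
Strassen's algorithm: 7^(log2(1024)) = 7^10 = 282475249 multiplications
Savings: 521660125 - 282475249 = 239184876 multiplications

Standard: 521660125 multiplications (805^3). Strassen: 282475249 multiplications (7^10, after padding to 1024x1024). Strassen reduces 8 recursive multiplications to 7 at each level.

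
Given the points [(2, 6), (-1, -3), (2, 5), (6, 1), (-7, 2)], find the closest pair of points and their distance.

Computing all pairwise distances among 5 points:

d((2, 6), (-1, -3)) = 9.4868
d((2, 6), (2, 5)) = 1.0 <-- minimum
d((2, 6), (6, 1)) = 6.4031
d((2, 6), (-7, 2)) = 9.8489
d((-1, -3), (2, 5)) = 8.544
d((-1, -3), (6, 1)) = 8.0623
d((-1, -3), (-7, 2)) = 7.8102
d((2, 5), (6, 1)) = 5.6569
d((2, 5), (-7, 2)) = 9.4868
d((6, 1), (-7, 2)) = 13.0384

Closest pair: (2, 6) and (2, 5) with distance 1.0

The closest pair is (2, 6) and (2, 5) with Euclidean distance 1.0. For 5 points, brute-force pairwise comparison is shown above. For large n, the divide-and-conquer algorithm (sort by x, recurse on halves, check the dividing strip) achieves O(n log n).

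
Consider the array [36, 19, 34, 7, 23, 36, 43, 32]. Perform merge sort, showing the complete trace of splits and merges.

Merge sort trace:

Split: [36, 19, 34, 7, 23, 36, 43, 32] -> [36, 19, 34, 7] and [23, 36, 43, 32]
  Split: [36, 19, 34, 7] -> [36, 19] and [34, 7]
    Split: [36, 19] -> [36] and [19]
    Merge: [36] + [19] -> [19, 36]
    Split: [34, 7] -> [34] and [7]
    Merge: [34] + [7] -> [7, 34]
  Merge: [19, 36] + [7, 34] -> [7, 19, 34, 36]
  Split: [23, 36, 43, 32] -> [23, 36] and [43, 32]
    Split: [23, 36] -> [23] and [36]
    Merge: [23] + [36] -> [23, 36]
    Split: [43, 32] -> [43] and [32]
    Merge: [43] + [32] -> [32, 43]
  Merge: [23, 36] + [32, 43] -> [23, 32, 36, 43]
Merge: [7, 19, 34, 36] + [23, 32, 36, 43] -> [7, 19, 23, 32, 34, 36, 36, 43]

Final sorted array: [7, 19, 23, 32, 34, 36, 36, 43]

The merge sort proceeds by recursively splitting the array and merging sorted halves.
After all merges, the sorted array is [7, 19, 23, 32, 34, 36, 36, 43].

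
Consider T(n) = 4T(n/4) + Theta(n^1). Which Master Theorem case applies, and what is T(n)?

Master Theorem for T(n) = 4T(n/4) + O(n^1):

a = 4, b = 4, c = 1
log_b(a) = log_4(4) = 1.0000

Case 2: c = 1 = log_4(4) = 1.0000
T(n) = O(n^1 log n) = O(n log n)

For T(n) = 4T(n/4) + O(n^1): log_4(4) = 1.0000. This is Case 2 of the Master Theorem (c = log_b(a), equal work at all levels), giving O(n log n).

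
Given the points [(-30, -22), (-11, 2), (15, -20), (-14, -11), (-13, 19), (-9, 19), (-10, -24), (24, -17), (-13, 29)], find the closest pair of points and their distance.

Computing all pairwise distances among 9 points:

d((-30, -22), (-11, 2)) = 30.6105
d((-30, -22), (15, -20)) = 45.0444
d((-30, -22), (-14, -11)) = 19.4165
d((-30, -22), (-13, 19)) = 44.3847
d((-30, -22), (-9, 19)) = 46.0652
d((-30, -22), (-10, -24)) = 20.0998
d((-30, -22), (24, -17)) = 54.231
d((-30, -22), (-13, 29)) = 53.7587
d((-11, 2), (15, -20)) = 34.0588
d((-11, 2), (-14, -11)) = 13.3417
d((-11, 2), (-13, 19)) = 17.1172
d((-11, 2), (-9, 19)) = 17.1172
d((-11, 2), (-10, -24)) = 26.0192
d((-11, 2), (24, -17)) = 39.8246
d((-11, 2), (-13, 29)) = 27.074
d((15, -20), (-14, -11)) = 30.3645
d((15, -20), (-13, 19)) = 48.0104
d((15, -20), (-9, 19)) = 45.793
d((15, -20), (-10, -24)) = 25.318
d((15, -20), (24, -17)) = 9.4868
d((15, -20), (-13, 29)) = 56.4358
d((-14, -11), (-13, 19)) = 30.0167
d((-14, -11), (-9, 19)) = 30.4138
d((-14, -11), (-10, -24)) = 13.6015
d((-14, -11), (24, -17)) = 38.4708
d((-14, -11), (-13, 29)) = 40.0125
d((-13, 19), (-9, 19)) = 4.0 <-- minimum
d((-13, 19), (-10, -24)) = 43.1045
d((-13, 19), (24, -17)) = 51.6236
d((-13, 19), (-13, 29)) = 10.0
d((-9, 19), (-10, -24)) = 43.0116
d((-9, 19), (24, -17)) = 48.8365
d((-9, 19), (-13, 29)) = 10.7703
d((-10, -24), (24, -17)) = 34.7131
d((-10, -24), (-13, 29)) = 53.0848
d((24, -17), (-13, 29)) = 59.0339

Closest pair: (-13, 19) and (-9, 19) with distance 4.0

The closest pair is (-13, 19) and (-9, 19) with Euclidean distance 4.0. For 9 points, brute-force pairwise comparison is shown above. For large n, the divide-and-conquer algorithm (sort by x, recurse on halves, check the dividing strip) achieves O(n log n).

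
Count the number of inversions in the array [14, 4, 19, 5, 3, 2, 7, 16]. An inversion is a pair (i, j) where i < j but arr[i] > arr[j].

Finding inversions in [14, 4, 19, 5, 3, 2, 7, 16]:

(0, 1): arr[0]=14 > arr[1]=4
(0, 3): arr[0]=14 > arr[3]=5
(0, 4): arr[0]=14 > arr[4]=3
(0, 5): arr[0]=14 > arr[5]=2
(0, 6): arr[0]=14 > arr[6]=7
(1, 4): arr[1]=4 > arr[4]=3
(1, 5): arr[1]=4 > arr[5]=2
(2, 3): arr[2]=19 > arr[3]=5
(2, 4): arr[2]=19 > arr[4]=3
(2, 5): arr[2]=19 > arr[5]=2
(2, 6): arr[2]=19 > arr[6]=7
(2, 7): arr[2]=19 > arr[7]=16
(3, 4): arr[3]=5 > arr[4]=3
(3, 5): arr[3]=5 > arr[5]=2
(4, 5): arr[4]=3 > arr[5]=2

Total inversions: 15

The array has 15 inversion(s): (0,1), (0,3), (0,4), (0,5), (0,6), (1,4), (1,5), (2,3), (2,4), (2,5), (2,6), (2,7), (3,4), (3,5), (4,5). Each pair (i,j) satisfies i < j and arr[i] > arr[j].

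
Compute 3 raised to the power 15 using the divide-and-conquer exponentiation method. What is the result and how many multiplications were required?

Computing 3^15 by squaring (build up from 3^1; each line after the first costs one multiplication):

3^1 = 3
3^2 = (3^1)^2 = 3^2 = 9
3^3 = 3 * 3^2 = 3 * 9 = 27
3^6 = (3^3)^2 = 27^2 = 729
3^7 = 3 * 3^6 = 3 * 729 = 2187
3^14 = (3^7)^2 = 2187^2 = 4782969
3^15 = 3 * 3^14 = 3 * 4782969 = 14348907

Result: 14348907
Multiplications needed: 6 (6 lines after 3^1)

3^15 = 14348907. Using exponentiation by squaring, this requires 6 multiplications. The key idea: if the exponent is even, square the half-power; if odd, multiply by the base once.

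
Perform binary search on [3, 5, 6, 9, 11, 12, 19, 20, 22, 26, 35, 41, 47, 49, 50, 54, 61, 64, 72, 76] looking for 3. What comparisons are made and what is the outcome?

Binary search for 3 in [3, 5, 6, 9, 11, 12, 19, 20, 22, 26, 35, 41, 47, 49, 50, 54, 61, 64, 72, 76]:

lo=0, hi=19, mid=9, arr[mid]=26 -> 26 > 3, search left half
lo=0, hi=8, mid=4, arr[mid]=11 -> 11 > 3, search left half
lo=0, hi=3, mid=1, arr[mid]=5 -> 5 > 3, search left half
lo=0, hi=0, mid=0, arr[mid]=3 -> Found target at index 0!

Binary search finds 3 at index 0 after 4 comparisons. The search repeatedly halves the search space by comparing with the middle element.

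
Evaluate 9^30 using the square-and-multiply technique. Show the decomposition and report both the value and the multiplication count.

Computing 9^30 by squaring (build up from 9^1; each line after the first costs one multiplication):

9^1 = 9
9^2 = (9^1)^2 = 9^2 = 81
9^3 = 9 * 9^2 = 9 * 81 = 729
9^6 = (9^3)^2 = 729^2 = 531441
9^7 = 9 * 9^6 = 9 * 531441 = 4782969
9^14 = (9^7)^2 = 4782969^2 = 22876792454961
9^15 = 9 * 9^14 = 9 * 22876792454961 = 205891132094649
9^30 = (9^15)^2 = 205891132094649^2 = 42391158275216203514294433201

Result: 42391158275216203514294433201
Multiplications needed: 7 (7 lines after 9^1)

9^30 = 42391158275216203514294433201. Using exponentiation by squaring, this requires 7 multiplications. The key idea: if the exponent is even, square the half-power; if odd, multiply by the base once.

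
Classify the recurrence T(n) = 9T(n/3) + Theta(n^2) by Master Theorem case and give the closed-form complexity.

Master Theorem for T(n) = 9T(n/3) + O(n^2):

a = 9, b = 3, c = 2
log_b(a) = log_3(9) = 2.0000

Case 2: c = 2 = log_3(9) = 2.0000
T(n) = O(n^2 log n) = O(n^2 log n)

For T(n) = 9T(n/3) + O(n^2): log_3(9) = 2.0000. This is Case 2 of the Master Theorem (c = log_b(a), equal work at all levels), giving O(n^2 log n).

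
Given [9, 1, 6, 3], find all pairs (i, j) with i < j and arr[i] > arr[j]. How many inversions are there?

Finding inversions in [9, 1, 6, 3]:

(0, 1): arr[0]=9 > arr[1]=1
(0, 2): arr[0]=9 > arr[2]=6
(0, 3): arr[0]=9 > arr[3]=3
(2, 3): arr[2]=6 > arr[3]=3

Total inversions: 4

The array has 4 inversion(s): (0,1), (0,2), (0,3), (2,3). Each pair (i,j) satisfies i < j and arr[i] > arr[j].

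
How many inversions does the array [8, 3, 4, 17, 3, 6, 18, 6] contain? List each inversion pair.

Finding inversions in [8, 3, 4, 17, 3, 6, 18, 6]:

(0, 1): arr[0]=8 > arr[1]=3
(0, 2): arr[0]=8 > arr[2]=4
(0, 4): arr[0]=8 > arr[4]=3
(0, 5): arr[0]=8 > arr[5]=6
(0, 7): arr[0]=8 > arr[7]=6
(2, 4): arr[2]=4 > arr[4]=3
(3, 4): arr[3]=17 > arr[4]=3
(3, 5): arr[3]=17 > arr[5]=6
(3, 7): arr[3]=17 > arr[7]=6
(6, 7): arr[6]=18 > arr[7]=6

Total inversions: 10

The array has 10 inversion(s): (0,1), (0,2), (0,4), (0,5), (0,7), (2,4), (3,4), (3,5), (3,7), (6,7). Each pair (i,j) satisfies i < j and arr[i] > arr[j].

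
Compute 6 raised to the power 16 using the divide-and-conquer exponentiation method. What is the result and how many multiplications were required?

Computing 6^16 by squaring (build up from 6^1; each line after the first costs one multiplication):

6^1 = 6
6^2 = (6^1)^2 = 6^2 = 36
6^4 = (6^2)^2 = 36^2 = 1296
6^8 = (6^4)^2 = 1296^2 = 1679616
6^16 = (6^8)^2 = 1679616^2 = 2821109907456

Result: 2821109907456
Multiplications needed: 4 (4 lines after 6^1)

6^16 = 2821109907456. Using exponentiation by squaring, this requires 4 multiplications. The key idea: if the exponent is even, square the half-power; if odd, multiply by the base once.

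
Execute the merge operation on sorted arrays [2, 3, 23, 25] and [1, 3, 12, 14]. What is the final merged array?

Merging process:

Compare 2 vs 1: take 1 from right. Merged: [1]
Compare 2 vs 3: take 2 from left. Merged: [1, 2]
Compare 3 vs 3: take 3 from left. Merged: [1, 2, 3]
Compare 23 vs 3: take 3 from right. Merged: [1, 2, 3, 3]
Compare 23 vs 12: take 12 from right. Merged: [1, 2, 3, 3, 12]
Compare 23 vs 14: take 14 from right. Merged: [1, 2, 3, 3, 12, 14]
Append remaining from left: [23, 25]. Merged: [1, 2, 3, 3, 12, 14, 23, 25]

Final merged array: [1, 2, 3, 3, 12, 14, 23, 25]
Total comparisons: 6

The merged array is [1, 2, 3, 3, 12, 14, 23, 25], requiring 6 comparisons. The merge step runs in O(n) time where n is the total number of elements.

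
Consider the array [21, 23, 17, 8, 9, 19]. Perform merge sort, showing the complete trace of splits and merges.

Merge sort trace:

Split: [21, 23, 17, 8, 9, 19] -> [21, 23, 17] and [8, 9, 19]
  Split: [21, 23, 17] -> [21] and [23, 17]
    Split: [23, 17] -> [23] and [17]
    Merge: [23] + [17] -> [17, 23]
  Merge: [21] + [17, 23] -> [17, 21, 23]
  Split: [8, 9, 19] -> [8] and [9, 19]
    Split: [9, 19] -> [9] and [19]
    Merge: [9] + [19] -> [9, 19]
  Merge: [8] + [9, 19] -> [8, 9, 19]
Merge: [17, 21, 23] + [8, 9, 19] -> [8, 9, 17, 19, 21, 23]

Final sorted array: [8, 9, 17, 19, 21, 23]

The merge sort proceeds by recursively splitting the array and merging sorted halves.
After all merges, the sorted array is [8, 9, 17, 19, 21, 23].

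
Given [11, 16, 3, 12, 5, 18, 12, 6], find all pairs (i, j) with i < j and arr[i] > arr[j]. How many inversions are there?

Finding inversions in [11, 16, 3, 12, 5, 18, 12, 6]:

(0, 2): arr[0]=11 > arr[2]=3
(0, 4): arr[0]=11 > arr[4]=5
(0, 7): arr[0]=11 > arr[7]=6
(1, 2): arr[1]=16 > arr[2]=3
(1, 3): arr[1]=16 > arr[3]=12
(1, 4): arr[1]=16 > arr[4]=5
(1, 6): arr[1]=16 > arr[6]=12
(1, 7): arr[1]=16 > arr[7]=6
(3, 4): arr[3]=12 > arr[4]=5
(3, 7): arr[3]=12 > arr[7]=6
(5, 6): arr[5]=18 > arr[6]=12
(5, 7): arr[5]=18 > arr[7]=6
(6, 7): arr[6]=12 > arr[7]=6

Total inversions: 13

The array has 13 inversion(s): (0,2), (0,4), (0,7), (1,2), (1,3), (1,4), (1,6), (1,7), (3,4), (3,7), (5,6), (5,7), (6,7). Each pair (i,j) satisfies i < j and arr[i] > arr[j].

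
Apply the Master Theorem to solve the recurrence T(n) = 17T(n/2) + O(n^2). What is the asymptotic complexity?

Master Theorem for T(n) = 17T(n/2) + O(n^2):

a = 17, b = 2, c = 2
log_b(a) = log_2(17) = 4.0875

Case 1: c = 2 < log_2(17) = 4.0875
T(n) = O(n^(log_2 17))

For T(n) = 17T(n/2) + O(n^2): log_2(17) = 4.0875. This is Case 1 of the Master Theorem (c < log_b(a), work dominated by leaves), giving O(n^(log_2 17)).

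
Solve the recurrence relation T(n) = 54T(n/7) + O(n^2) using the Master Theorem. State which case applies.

Master Theorem for T(n) = 54T(n/7) + O(n^2):

a = 54, b = 7, c = 2
log_b(a) = log_7(54) = 2.0499

Case 1: c = 2 < log_7(54) = 2.0499
T(n) = O(n^(log_7 54))

For T(n) = 54T(n/7) + O(n^2): log_7(54) = 2.0499. This is Case 1 of the Master Theorem (c < log_b(a), work dominated by leaves), giving O(n^(log_7 54)).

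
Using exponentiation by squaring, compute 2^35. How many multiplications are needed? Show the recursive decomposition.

Computing 2^35 by squaring (build up from 2^1; each line after the first costs one multiplication):

2^1 = 2
2^2 = (2^1)^2 = 2^2 = 4
2^4 = (2^2)^2 = 4^2 = 16
2^8 = (2^4)^2 = 16^2 = 256
2^16 = (2^8)^2 = 256^2 = 65536
2^17 = 2 * 2^16 = 2 * 65536 = 131072
2^34 = (2^17)^2 = 131072^2 = 17179869184
2^35 = 2 * 2^34 = 2 * 17179869184 = 34359738368

Result: 34359738368
Multiplications needed: 7 (7 lines after 2^1)

2^35 = 34359738368. Using exponentiation by squaring, this requires 7 multiplications. The key idea: if the exponent is even, square the half-power; if odd, multiply by the base once.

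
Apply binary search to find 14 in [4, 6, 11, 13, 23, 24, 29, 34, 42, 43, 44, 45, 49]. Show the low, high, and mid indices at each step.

Binary search for 14 in [4, 6, 11, 13, 23, 24, 29, 34, 42, 43, 44, 45, 49]:

lo=0, hi=12, mid=6, arr[mid]=29 -> 29 > 14, search left half
lo=0, hi=5, mid=2, arr[mid]=11 -> 11 < 14, search right half
lo=3, hi=5, mid=4, arr[mid]=23 -> 23 > 14, search left half
lo=3, hi=3, mid=3, arr[mid]=13 -> 13 < 14, search right half
lo=4 > hi=3, target 14 not found

Binary search determines that 14 is not in the array after 4 comparisons. The search space was exhausted without finding the target.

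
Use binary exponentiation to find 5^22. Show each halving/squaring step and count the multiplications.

Computing 5^22 by squaring (build up from 5^1; each line after the first costs one multiplication):

5^1 = 5
5^2 = (5^1)^2 = 5^2 = 25
5^4 = (5^2)^2 = 25^2 = 625
5^5 = 5 * 5^4 = 5 * 625 = 3125
5^10 = (5^5)^2 = 3125^2 = 9765625
5^11 = 5 * 5^10 = 5 * 9765625 = 48828125
5^22 = (5^11)^2 = 48828125^2 = 2384185791015625

Result: 2384185791015625
Multiplications needed: 6 (6 lines after 5^1)

5^22 = 2384185791015625. Using exponentiation by squaring, this requires 6 multiplications. The key idea: if the exponent is even, square the half-power; if odd, multiply by the base once.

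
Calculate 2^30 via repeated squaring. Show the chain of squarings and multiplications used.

Computing 2^30 by squaring (build up from 2^1; each line after the first costs one multiplication):

2^1 = 2
2^2 = (2^1)^2 = 2^2 = 4
2^3 = 2 * 2^2 = 2 * 4 = 8
2^6 = (2^3)^2 = 8^2 = 64
2^7 = 2 * 2^6 = 2 * 64 = 128
2^14 = (2^7)^2 = 128^2 = 16384
2^15 = 2 * 2^14 = 2 * 16384 = 32768
2^30 = (2^15)^2 = 32768^2 = 1073741824

Result: 1073741824
Multiplications needed: 7 (7 lines after 2^1)

2^30 = 1073741824. Using exponentiation by squaring, this requires 7 multiplications. The key idea: if the exponent is even, square the half-power; if odd, multiply by the base once.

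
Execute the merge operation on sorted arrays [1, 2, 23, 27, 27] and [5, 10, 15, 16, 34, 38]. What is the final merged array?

Merging process:

Compare 1 vs 5: take 1 from left. Merged: [1]
Compare 2 vs 5: take 2 from left. Merged: [1, 2]
Compare 23 vs 5: take 5 from right. Merged: [1, 2, 5]
Compare 23 vs 10: take 10 from right. Merged: [1, 2, 5, 10]
Compare 23 vs 15: take 15 from right. Merged: [1, 2, 5, 10, 15]
Compare 23 vs 16: take 16 from right. Merged: [1, 2, 5, 10, 15, 16]
Compare 23 vs 34: take 23 from left. Merged: [1, 2, 5, 10, 15, 16, 23]
Compare 27 vs 34: take 27 from left. Merged: [1, 2, 5, 10, 15, 16, 23, 27]
Compare 27 vs 34: take 27 from left. Merged: [1, 2, 5, 10, 15, 16, 23, 27, 27]
Append remaining from right: [34, 38]. Merged: [1, 2, 5, 10, 15, 16, 23, 27, 27, 34, 38]

Final merged array: [1, 2, 5, 10, 15, 16, 23, 27, 27, 34, 38]
Total comparisons: 9

The merged array is [1, 2, 5, 10, 15, 16, 23, 27, 27, 34, 38], requiring 9 comparisons. The merge step runs in O(n) time where n is the total number of elements.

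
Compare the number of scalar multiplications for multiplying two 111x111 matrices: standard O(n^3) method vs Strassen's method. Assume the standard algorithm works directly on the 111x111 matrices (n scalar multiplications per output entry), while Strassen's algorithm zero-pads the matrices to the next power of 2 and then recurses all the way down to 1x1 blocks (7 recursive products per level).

Matrix multiplication for 111x111 matrices:

Strassen's algorithm requires power-of-2 dimensions. Pad 111x111 to 128x128 (next power of 2).

Standard algorithm: 111^3 = 1367631 multiplications
Strassen's algorithm: 7^(log2(128)) = 7^7 = 823543 multiplications
Savings: 1367631 - 823543 = 544088 multiplications

Standard: 1367631 multiplications (111^3). Strassen: 823543 multiplications (7^7, after padding to 128x128). Strassen reduces 8 recursive multiplications to 7 at each level.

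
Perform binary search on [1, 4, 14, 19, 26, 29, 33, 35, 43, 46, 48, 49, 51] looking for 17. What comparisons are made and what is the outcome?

Binary search for 17 in [1, 4, 14, 19, 26, 29, 33, 35, 43, 46, 48, 49, 51]:

lo=0, hi=12, mid=6, arr[mid]=33 -> 33 > 17, search left half
lo=0, hi=5, mid=2, arr[mid]=14 -> 14 < 17, search right half
lo=3, hi=5, mid=4, arr[mid]=26 -> 26 > 17, search left half
lo=3, hi=3, mid=3, arr[mid]=19 -> 19 > 17, search left half
lo=3 > hi=2, target 17 not found

Binary search determines that 17 is not in the array after 4 comparisons. The search space was exhausted without finding the target.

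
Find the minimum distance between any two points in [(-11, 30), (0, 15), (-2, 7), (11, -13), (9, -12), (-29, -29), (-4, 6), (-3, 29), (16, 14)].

Computing all pairwise distances among 9 points:

d((-11, 30), (0, 15)) = 18.6011
d((-11, 30), (-2, 7)) = 24.6982
d((-11, 30), (11, -13)) = 48.3011
d((-11, 30), (9, -12)) = 46.5188
d((-11, 30), (-29, -29)) = 61.6847
d((-11, 30), (-4, 6)) = 25.0
d((-11, 30), (-3, 29)) = 8.0623
d((-11, 30), (16, 14)) = 31.3847
d((0, 15), (-2, 7)) = 8.2462
d((0, 15), (11, -13)) = 30.0832
d((0, 15), (9, -12)) = 28.4605
d((0, 15), (-29, -29)) = 52.6972
d((0, 15), (-4, 6)) = 9.8489
d((0, 15), (-3, 29)) = 14.3178
d((0, 15), (16, 14)) = 16.0312
d((-2, 7), (11, -13)) = 23.8537
d((-2, 7), (9, -12)) = 21.9545
d((-2, 7), (-29, -29)) = 45.0
d((-2, 7), (-4, 6)) = 2.2361 <-- minimum
d((-2, 7), (-3, 29)) = 22.0227
d((-2, 7), (16, 14)) = 19.3132
d((11, -13), (9, -12)) = 2.2361 <-- minimum
d((11, -13), (-29, -29)) = 43.0813
d((11, -13), (-4, 6)) = 24.2074
d((11, -13), (-3, 29)) = 44.2719
d((11, -13), (16, 14)) = 27.4591
d((9, -12), (-29, -29)) = 41.6293
d((9, -12), (-4, 6)) = 22.2036
d((9, -12), (-3, 29)) = 42.72
d((9, -12), (16, 14)) = 26.9258
d((-29, -29), (-4, 6)) = 43.0116
d((-29, -29), (-3, 29)) = 63.561
d((-29, -29), (16, 14)) = 62.2415
d((-4, 6), (-3, 29)) = 23.0217
d((-4, 6), (16, 14)) = 21.5407
d((-3, 29), (16, 14)) = 24.2074

Minimum distance: 2.2361 (tie among 2 pairs: (-2, 7) and (-4, 6); (11, -13) and (9, -12))

The minimum Euclidean distance is 2.2361. There is a tie: 2 pairs achieve this minimum — (-2, 7) and (-4, 6); (11, -13) and (9, -12). Any of these is a valid closest pair. For 9 points, brute-force pairwise comparison is shown above. For large n, the divide-and-conquer algorithm (sort by x, recurse on halves, check the dividing strip) achieves O(n log n).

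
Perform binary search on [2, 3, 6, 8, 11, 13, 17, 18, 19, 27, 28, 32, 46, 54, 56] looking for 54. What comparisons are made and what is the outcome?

Binary search for 54 in [2, 3, 6, 8, 11, 13, 17, 18, 19, 27, 28, 32, 46, 54, 56]:

lo=0, hi=14, mid=7, arr[mid]=18 -> 18 < 54, search right half
lo=8, hi=14, mid=11, arr[mid]=32 -> 32 < 54, search right half
lo=12, hi=14, mid=13, arr[mid]=54 -> Found target at index 13!

Binary search finds 54 at index 13 after 3 comparisons. The search repeatedly halves the search space by comparing with the middle element.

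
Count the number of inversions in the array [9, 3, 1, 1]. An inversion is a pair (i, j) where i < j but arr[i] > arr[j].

Finding inversions in [9, 3, 1, 1]:

(0, 1): arr[0]=9 > arr[1]=3
(0, 2): arr[0]=9 > arr[2]=1
(0, 3): arr[0]=9 > arr[3]=1
(1, 2): arr[1]=3 > arr[2]=1
(1, 3): arr[1]=3 > arr[3]=1

Total inversions: 5

The array has 5 inversion(s): (0,1), (0,2), (0,3), (1,2), (1,3). Each pair (i,j) satisfies i < j and arr[i] > arr[j].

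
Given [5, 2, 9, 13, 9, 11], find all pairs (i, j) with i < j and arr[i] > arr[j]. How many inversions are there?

Finding inversions in [5, 2, 9, 13, 9, 11]:

(0, 1): arr[0]=5 > arr[1]=2
(3, 4): arr[3]=13 > arr[4]=9
(3, 5): arr[3]=13 > arr[5]=11

Total inversions: 3

The array has 3 inversion(s): (0,1), (3,4), (3,5). Each pair (i,j) satisfies i < j and arr[i] > arr[j].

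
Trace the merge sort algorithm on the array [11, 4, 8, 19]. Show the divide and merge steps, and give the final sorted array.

Merge sort trace:

Split: [11, 4, 8, 19] -> [11, 4] and [8, 19]
  Split: [11, 4] -> [11] and [4]
  Merge: [11] + [4] -> [4, 11]
  Split: [8, 19] -> [8] and [19]
  Merge: [8] + [19] -> [8, 19]
Merge: [4, 11] + [8, 19] -> [4, 8, 11, 19]

Final sorted array: [4, 8, 11, 19]

The merge sort proceeds by recursively splitting the array and merging sorted halves.
After all merges, the sorted array is [4, 8, 11, 19].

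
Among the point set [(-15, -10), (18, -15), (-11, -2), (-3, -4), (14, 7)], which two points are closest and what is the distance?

Computing all pairwise distances among 5 points:

d((-15, -10), (18, -15)) = 33.3766
d((-15, -10), (-11, -2)) = 8.9443
d((-15, -10), (-3, -4)) = 13.4164
d((-15, -10), (14, 7)) = 33.6155
d((18, -15), (-11, -2)) = 31.7805
d((18, -15), (-3, -4)) = 23.7065
d((18, -15), (14, 7)) = 22.3607
d((-11, -2), (-3, -4)) = 8.2462 <-- minimum
d((-11, -2), (14, 7)) = 26.5707
d((-3, -4), (14, 7)) = 20.2485

Closest pair: (-11, -2) and (-3, -4) with distance 8.2462

The closest pair is (-11, -2) and (-3, -4) with Euclidean distance 8.2462. For 5 points, brute-force pairwise comparison is shown above. For large n, the divide-and-conquer algorithm (sort by x, recurse on halves, check the dividing strip) achieves O(n log n).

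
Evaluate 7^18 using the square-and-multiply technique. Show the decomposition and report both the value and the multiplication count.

Computing 7^18 by squaring (build up from 7^1; each line after the first costs one multiplication):

7^1 = 7
7^2 = (7^1)^2 = 7^2 = 49
7^4 = (7^2)^2 = 49^2 = 2401
7^8 = (7^4)^2 = 2401^2 = 5764801
7^9 = 7 * 7^8 = 7 * 5764801 = 40353607
7^18 = (7^9)^2 = 40353607^2 = 1628413597910449

Result: 1628413597910449
Multiplications needed: 5 (5 lines after 7^1)

7^18 = 1628413597910449. Using exponentiation by squaring, this requires 5 multiplications. The key idea: if the exponent is even, square the half-power; if odd, multiply by the base once.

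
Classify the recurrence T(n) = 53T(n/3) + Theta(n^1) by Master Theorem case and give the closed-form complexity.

Master Theorem for T(n) = 53T(n/3) + O(n^1):

a = 53, b = 3, c = 1
log_b(a) = log_3(53) = 3.6139

Case 1: c = 1 < log_3(53) = 3.6139
T(n) = O(n^(log_3 53))

For T(n) = 53T(n/3) + O(n^1): log_3(53) = 3.6139. This is Case 1 of the Master Theorem (c < log_b(a), work dominated by leaves), giving O(n^(log_3 53)).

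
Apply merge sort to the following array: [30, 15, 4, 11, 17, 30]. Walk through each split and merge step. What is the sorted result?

Merge sort trace:

Split: [30, 15, 4, 11, 17, 30] -> [30, 15, 4] and [11, 17, 30]
  Split: [30, 15, 4] -> [30] and [15, 4]
    Split: [15, 4] -> [15] and [4]
    Merge: [15] + [4] -> [4, 15]
  Merge: [30] + [4, 15] -> [4, 15, 30]
  Split: [11, 17, 30] -> [11] and [17, 30]
    Split: [17, 30] -> [17] and [30]
    Merge: [17] + [30] -> [17, 30]
  Merge: [11] + [17, 30] -> [11, 17, 30]
Merge: [4, 15, 30] + [11, 17, 30] -> [4, 11, 15, 17, 30, 30]

Final sorted array: [4, 11, 15, 17, 30, 30]

The merge sort proceeds by recursively splitting the array and merging sorted halves.
After all merges, the sorted array is [4, 11, 15, 17, 30, 30].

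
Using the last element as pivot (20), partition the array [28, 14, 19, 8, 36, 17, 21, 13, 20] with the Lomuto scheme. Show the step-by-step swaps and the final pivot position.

Lomuto partition with pivot = 20:

Initial array: [28, 14, 19, 8, 36, 17, 21, 13, 20]

arr[0]=28 > 20: no swap
arr[1]=14 <= 20: swap with position 0, array becomes [14, 28, 19, 8, 36, 17, 21, 13, 20]
arr[2]=19 <= 20: swap with position 1, array becomes [14, 19, 28, 8, 36, 17, 21, 13, 20]
arr[3]=8 <= 20: swap with position 2, array becomes [14, 19, 8, 28, 36, 17, 21, 13, 20]
arr[4]=36 > 20: no swap
arr[5]=17 <= 20: swap with position 3, array becomes [14, 19, 8, 17, 36, 28, 21, 13, 20]
arr[6]=21 > 20: no swap
arr[7]=13 <= 20: swap with position 4, array becomes [14, 19, 8, 17, 13, 28, 21, 36, 20]

Place pivot at position 5: [14, 19, 8, 17, 13, 20, 21, 36, 28]
Pivot position: 5

After partitioning with pivot 20, the array becomes [14, 19, 8, 17, 13, 20, 21, 36, 28]. The pivot is placed at index 5. All elements to the left of the pivot are <= 20, and all elements to the right are > 20.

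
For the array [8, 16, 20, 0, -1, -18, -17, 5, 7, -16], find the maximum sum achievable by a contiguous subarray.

Using Kadane's algorithm on [8, 16, 20, 0, -1, -18, -17, 5, 7, -16]:

Scanning through the array:
Position 1 (value 16): max_ending_here = 24, max_so_far = 24
Position 2 (value 20): max_ending_here = 44, max_so_far = 44
Position 3 (value 0): max_ending_here = 44, max_so_far = 44
Position 4 (value -1): max_ending_here = 43, max_so_far = 44
Position 5 (value -18): max_ending_here = 25, max_so_far = 44
Position 6 (value -17): max_ending_here = 8, max_so_far = 44
Position 7 (value 5): max_ending_here = 13, max_so_far = 44
Position 8 (value 7): max_ending_here = 20, max_so_far = 44
Position 9 (value -16): max_ending_here = 4, max_so_far = 44

Maximum subarray: [8, 16, 20]
Maximum sum: 44

The maximum subarray is [8, 16, 20] with sum 44. This subarray runs from index 0 to index 2.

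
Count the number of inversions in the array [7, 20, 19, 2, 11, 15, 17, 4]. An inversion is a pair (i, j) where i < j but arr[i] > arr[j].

Finding inversions in [7, 20, 19, 2, 11, 15, 17, 4]:

(0, 3): arr[0]=7 > arr[3]=2
(0, 7): arr[0]=7 > arr[7]=4
(1, 2): arr[1]=20 > arr[2]=19
(1, 3): arr[1]=20 > arr[3]=2
(1, 4): arr[1]=20 > arr[4]=11
(1, 5): arr[1]=20 > arr[5]=15
(1, 6): arr[1]=20 > arr[6]=17
(1, 7): arr[1]=20 > arr[7]=4
(2, 3): arr[2]=19 > arr[3]=2
(2, 4): arr[2]=19 > arr[4]=11
(2, 5): arr[2]=19 > arr[5]=15
(2, 6): arr[2]=19 > arr[6]=17
(2, 7): arr[2]=19 > arr[7]=4
(4, 7): arr[4]=11 > arr[7]=4
(5, 7): arr[5]=15 > arr[7]=4
(6, 7): arr[6]=17 > arr[7]=4

Total inversions: 16

The array has 16 inversion(s): (0,3), (0,7), (1,2), (1,3), (1,4), (1,5), (1,6), (1,7), (2,3), (2,4), (2,5), (2,6), (2,7), (4,7), (5,7), (6,7). Each pair (i,j) satisfies i < j and arr[i] > arr[j].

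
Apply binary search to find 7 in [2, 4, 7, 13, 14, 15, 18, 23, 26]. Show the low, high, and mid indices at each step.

Binary search for 7 in [2, 4, 7, 13, 14, 15, 18, 23, 26]:

lo=0, hi=8, mid=4, arr[mid]=14 -> 14 > 7, search left half
lo=0, hi=3, mid=1, arr[mid]=4 -> 4 < 7, search right half
lo=2, hi=3, mid=2, arr[mid]=7 -> Found target at index 2!

Binary search finds 7 at index 2 after 3 comparisons. The search repeatedly halves the search space by comparing with the middle element.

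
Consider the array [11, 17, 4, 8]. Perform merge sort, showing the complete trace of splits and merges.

Merge sort trace:

Split: [11, 17, 4, 8] -> [11, 17] and [4, 8]
  Split: [11, 17] -> [11] and [17]
  Merge: [11] + [17] -> [11, 17]
  Split: [4, 8] -> [4] and [8]
  Merge: [4] + [8] -> [4, 8]
Merge: [11, 17] + [4, 8] -> [4, 8, 11, 17]

Final sorted array: [4, 8, 11, 17]

The merge sort proceeds by recursively splitting the array and merging sorted halves.
After all merges, the sorted array is [4, 8, 11, 17].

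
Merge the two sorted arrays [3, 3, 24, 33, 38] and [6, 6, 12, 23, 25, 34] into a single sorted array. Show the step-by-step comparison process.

Merging process:

Compare 3 vs 6: take 3 from left. Merged: [3]
Compare 3 vs 6: take 3 from left. Merged: [3, 3]
Compare 24 vs 6: take 6 from right. Merged: [3, 3, 6]
Compare 24 vs 6: take 6 from right. Merged: [3, 3, 6, 6]
Compare 24 vs 12: take 12 from right. Merged: [3, 3, 6, 6, 12]
Compare 24 vs 23: take 23 from right. Merged: [3, 3, 6, 6, 12, 23]
Compare 24 vs 25: take 24 from left. Merged: [3, 3, 6, 6, 12, 23, 24]
Compare 33 vs 25: take 25 from right. Merged: [3, 3, 6, 6, 12, 23, 24, 25]
Compare 33 vs 34: take 33 from left. Merged: [3, 3, 6, 6, 12, 23, 24, 25, 33]
Compare 38 vs 34: take 34 from right. Merged: [3, 3, 6, 6, 12, 23, 24, 25, 33, 34]
Append remaining from left: [38]. Merged: [3, 3, 6, 6, 12, 23, 24, 25, 33, 34, 38]

Final merged array: [3, 3, 6, 6, 12, 23, 24, 25, 33, 34, 38]
Total comparisons: 10

The merged array is [3, 3, 6, 6, 12, 23, 24, 25, 33, 34, 38], requiring 10 comparisons. The merge step runs in O(n) time where n is the total number of elements.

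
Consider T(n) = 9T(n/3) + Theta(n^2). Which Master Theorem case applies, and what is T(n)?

Master Theorem for T(n) = 9T(n/3) + O(n^2):

a = 9, b = 3, c = 2
log_b(a) = log_3(9) = 2.0000

Case 2: c = 2 = log_3(9) = 2.0000
T(n) = O(n^2 log n) = O(n^2 log n)

For T(n) = 9T(n/3) + O(n^2): log_3(9) = 2.0000. This is Case 2 of the Master Theorem (c = log_b(a), equal work at all levels), giving O(n^2 log n).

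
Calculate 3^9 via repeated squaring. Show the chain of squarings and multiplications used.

Computing 3^9 by squaring (build up from 3^1; each line after the first costs one multiplication):

3^1 = 3
3^2 = (3^1)^2 = 3^2 = 9
3^4 = (3^2)^2 = 9^2 = 81
3^8 = (3^4)^2 = 81^2 = 6561
3^9 = 3 * 3^8 = 3 * 6561 = 19683

Result: 19683
Multiplications needed: 4 (4 lines after 3^1)

3^9 = 19683. Using exponentiation by squaring, this requires 4 multiplications. The key idea: if the exponent is even, square the half-power; if odd, multiply by the base once.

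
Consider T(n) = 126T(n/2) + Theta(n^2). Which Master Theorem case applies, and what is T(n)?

Master Theorem for T(n) = 126T(n/2) + O(n^2):

a = 126, b = 2, c = 2
log_b(a) = log_2(126) = 6.9773

Case 1: c = 2 < log_2(126) = 6.9773
T(n) = O(n^(log_2 126))

For T(n) = 126T(n/2) + O(n^2): log_2(126) = 6.9773. This is Case 1 of the Master Theorem (c < log_b(a), work dominated by leaves), giving O(n^(log_2 126)).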